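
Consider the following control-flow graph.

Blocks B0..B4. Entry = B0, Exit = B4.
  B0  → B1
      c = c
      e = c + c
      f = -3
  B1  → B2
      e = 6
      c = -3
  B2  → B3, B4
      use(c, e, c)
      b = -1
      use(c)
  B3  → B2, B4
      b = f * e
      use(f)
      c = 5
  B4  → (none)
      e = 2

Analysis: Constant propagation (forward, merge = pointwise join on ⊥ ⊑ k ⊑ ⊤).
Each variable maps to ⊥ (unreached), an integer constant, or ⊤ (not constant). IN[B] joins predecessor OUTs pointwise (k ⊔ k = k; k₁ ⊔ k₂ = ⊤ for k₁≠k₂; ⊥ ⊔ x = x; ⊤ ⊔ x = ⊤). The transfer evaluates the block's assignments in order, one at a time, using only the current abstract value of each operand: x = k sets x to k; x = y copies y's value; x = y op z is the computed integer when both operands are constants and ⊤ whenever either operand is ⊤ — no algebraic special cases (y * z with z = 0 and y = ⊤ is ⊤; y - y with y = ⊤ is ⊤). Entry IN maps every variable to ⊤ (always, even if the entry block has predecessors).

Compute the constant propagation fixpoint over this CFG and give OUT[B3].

Answer: {a: ⊤, b: -18, c: 5, d: ⊤, e: 6, f: -3}

Working:
Converged values:
  B0:  IN=(all ⊤)  OUT={f:-3; rest ⊤}
  B1:  IN={f:-3; rest ⊤}  OUT={c:-3, e:6, f:-3; rest ⊤}
  B2:  IN={e:6, f:-3; rest ⊤}  OUT={b:-1, e:6, f:-3; rest ⊤}
  B3:  IN={b:-1, e:6, f:-3; rest ⊤}  OUT={b:-18, c:5, e:6, f:-3; rest ⊤}
  B4:  IN={e:6, f:-3; rest ⊤}  OUT={e:2, f:-3; rest ⊤}

Merge at B3: IN[B3] = OUT[B2] = {a: ⊤, b: -1, c: ⊤, d: ⊤, e: 6, f: -3}
Applying B3's transfer function to that IN value gives OUT[B3] (row B3 above).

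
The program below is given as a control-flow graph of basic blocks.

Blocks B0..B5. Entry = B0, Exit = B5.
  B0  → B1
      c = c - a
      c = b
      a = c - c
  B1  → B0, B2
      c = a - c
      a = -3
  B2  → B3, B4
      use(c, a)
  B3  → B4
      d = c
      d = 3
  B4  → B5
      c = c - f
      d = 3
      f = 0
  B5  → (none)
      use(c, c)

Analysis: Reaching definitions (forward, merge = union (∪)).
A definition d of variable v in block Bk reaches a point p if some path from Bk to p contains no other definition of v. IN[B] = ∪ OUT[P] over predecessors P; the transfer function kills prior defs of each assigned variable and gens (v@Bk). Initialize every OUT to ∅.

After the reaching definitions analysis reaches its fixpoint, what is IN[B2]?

Answer: {a@B1, c@B1}

Trace:
Fixpoint table:
  B0: | IN={a@B1, c@B1} | OUT={a@B0, c@B0}
  B1: | IN={a@B0, c@B0} | OUT={a@B1, c@B1}
  B2: | IN={a@B1, c@B1} | OUT={a@B1, c@B1}
  B3: | IN={a@B1, c@B1} | OUT={a@B1, c@B1, d@B3}
  B4: | IN={a@B1, c@B1, d@B3} | OUT={a@B1, c@B4, d@B4, f@B4}
  B5: | IN={a@B1, c@B4, d@B4, f@B4} | OUT={a@B1, c@B4, d@B4, f@B4}

Merge at B2: IN[B2] = OUT[B1] = {a@B1, c@B1}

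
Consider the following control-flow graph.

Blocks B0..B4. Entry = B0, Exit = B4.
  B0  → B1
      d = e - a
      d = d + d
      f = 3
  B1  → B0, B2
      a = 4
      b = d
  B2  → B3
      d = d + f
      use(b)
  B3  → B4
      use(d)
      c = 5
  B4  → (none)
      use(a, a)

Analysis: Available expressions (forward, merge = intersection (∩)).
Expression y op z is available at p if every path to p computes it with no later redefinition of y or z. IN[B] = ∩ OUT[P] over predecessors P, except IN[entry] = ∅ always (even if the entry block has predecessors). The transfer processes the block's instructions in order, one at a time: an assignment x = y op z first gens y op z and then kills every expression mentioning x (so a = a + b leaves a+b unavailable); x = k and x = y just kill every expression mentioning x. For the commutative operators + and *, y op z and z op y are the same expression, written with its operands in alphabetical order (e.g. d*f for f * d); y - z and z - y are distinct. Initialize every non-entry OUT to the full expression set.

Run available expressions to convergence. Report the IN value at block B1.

Converged values:
  B0:  IN={}  OUT={e-a}
  B1:  IN={e-a}  OUT={}
  B2:  IN={}  OUT={}
  B3:  IN={}  OUT={}
  B4:  IN={}  OUT={}

Merge at B1: IN[B1] = OUT[B0] = {e-a}

Answer: {e-a}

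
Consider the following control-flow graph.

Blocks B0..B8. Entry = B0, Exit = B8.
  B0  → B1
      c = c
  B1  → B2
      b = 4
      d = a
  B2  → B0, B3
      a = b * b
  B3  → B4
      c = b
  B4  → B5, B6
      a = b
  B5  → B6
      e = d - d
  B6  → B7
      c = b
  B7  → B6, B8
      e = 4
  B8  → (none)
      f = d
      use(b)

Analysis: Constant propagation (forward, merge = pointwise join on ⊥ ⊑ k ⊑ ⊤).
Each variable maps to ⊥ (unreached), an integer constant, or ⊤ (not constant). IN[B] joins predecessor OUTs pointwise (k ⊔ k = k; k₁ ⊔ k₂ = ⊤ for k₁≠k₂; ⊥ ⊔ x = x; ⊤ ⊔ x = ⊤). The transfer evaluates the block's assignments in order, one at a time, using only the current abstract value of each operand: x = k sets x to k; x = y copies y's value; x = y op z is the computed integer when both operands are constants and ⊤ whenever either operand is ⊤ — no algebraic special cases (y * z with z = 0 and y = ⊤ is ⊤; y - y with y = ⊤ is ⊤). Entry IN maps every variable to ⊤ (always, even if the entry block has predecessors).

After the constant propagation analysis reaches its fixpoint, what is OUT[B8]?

Answer: {a: 4, b: 4, c: 4, d: ⊤, e: 4, f: ⊤}

Trace:
Fixpoint table:
  B0: | IN=(all ⊤) | OUT=(all ⊤)
  B1: | IN=(all ⊤) | OUT={b:4; rest ⊤}
  B2: | IN={b:4; rest ⊤} | OUT={a:16, b:4; rest ⊤}
  B3: | IN={a:16, b:4; rest ⊤} | OUT={a:16, b:4, c:4; rest ⊤}
  B4: | IN={a:16, b:4, c:4; rest ⊤} | OUT={a:4, b:4, c:4; rest ⊤}
  B5: | IN={a:4, b:4, c:4; rest ⊤} | OUT={a:4, b:4, c:4; rest ⊤}
  B6: | IN={a:4, b:4, c:4; rest ⊤} | OUT={a:4, b:4, c:4; rest ⊤}
  B7: | IN={a:4, b:4, c:4; rest ⊤} | OUT={a:4, b:4, c:4, e:4; rest ⊤}
  B8: | IN={a:4, b:4, c:4, e:4; rest ⊤} | OUT={a:4, b:4, c:4, e:4; rest ⊤}

Merge at B8: IN[B8] = OUT[B7] = {a: 4, b: 4, c: 4, d: ⊤, e: 4, f: ⊤}
Applying B8's transfer function to that IN value gives OUT[B8] (row B8 above).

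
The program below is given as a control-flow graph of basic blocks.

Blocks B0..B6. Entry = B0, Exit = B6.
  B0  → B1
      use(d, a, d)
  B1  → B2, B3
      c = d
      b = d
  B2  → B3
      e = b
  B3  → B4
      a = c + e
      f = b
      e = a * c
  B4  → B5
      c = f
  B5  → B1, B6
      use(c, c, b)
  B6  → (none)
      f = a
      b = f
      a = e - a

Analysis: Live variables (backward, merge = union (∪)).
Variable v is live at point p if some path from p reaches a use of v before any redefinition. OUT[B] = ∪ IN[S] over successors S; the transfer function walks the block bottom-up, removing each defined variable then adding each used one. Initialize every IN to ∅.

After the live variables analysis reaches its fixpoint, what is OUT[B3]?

Fixpoint table:
  B0:   IN={a, d, e}   OUT={d, e}
  B1:   IN={d, e}   OUT={b, c, d, e}
  B2:   IN={b, c, d}   OUT={b, c, d, e}
  B3:   IN={b, c, d, e}   OUT={a, b, d, e, f}
  B4:   IN={a, b, d, e, f}   OUT={a, b, c, d, e}
  B5:   IN={a, b, c, d, e}   OUT={a, d, e}
  B6:   IN={a, e}   OUT={}

Merge at B3: OUT[B3] = IN[B4] = {a, b, d, e, f}

Answer: {a, b, d, e, f}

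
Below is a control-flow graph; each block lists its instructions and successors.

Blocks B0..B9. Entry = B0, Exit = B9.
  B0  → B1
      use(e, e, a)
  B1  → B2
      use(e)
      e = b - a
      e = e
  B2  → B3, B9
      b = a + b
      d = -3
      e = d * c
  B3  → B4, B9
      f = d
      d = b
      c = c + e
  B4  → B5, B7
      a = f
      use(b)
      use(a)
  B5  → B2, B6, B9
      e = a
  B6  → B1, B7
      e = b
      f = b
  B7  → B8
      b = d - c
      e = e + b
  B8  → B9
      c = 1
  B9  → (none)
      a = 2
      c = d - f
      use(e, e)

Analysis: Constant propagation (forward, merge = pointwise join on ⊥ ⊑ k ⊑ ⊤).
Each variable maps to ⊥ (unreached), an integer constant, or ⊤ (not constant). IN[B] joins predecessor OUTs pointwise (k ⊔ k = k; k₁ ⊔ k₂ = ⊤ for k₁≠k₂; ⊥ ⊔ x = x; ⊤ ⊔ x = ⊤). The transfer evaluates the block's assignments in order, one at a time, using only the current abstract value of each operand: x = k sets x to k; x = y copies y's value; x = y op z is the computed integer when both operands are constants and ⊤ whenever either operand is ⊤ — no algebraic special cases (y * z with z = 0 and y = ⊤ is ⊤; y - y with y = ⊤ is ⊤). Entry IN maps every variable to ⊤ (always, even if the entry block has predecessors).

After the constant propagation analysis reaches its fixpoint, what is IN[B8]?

Answer: {a: -3, b: ⊤, c: ⊤, d: ⊤, e: ⊤, f: ⊤}

Working:
Per-block solution:
  B0:   IN=(all ⊤)   OUT=(all ⊤)
  B1:   IN=(all ⊤)   OUT=(all ⊤)
  B2:   IN=(all ⊤)   OUT={d:-3; rest ⊤}
  B3:   IN={d:-3; rest ⊤}   OUT={f:-3; rest ⊤}
  B4:   IN={f:-3; rest ⊤}   OUT={a:-3, f:-3; rest ⊤}
  B5:   IN={a:-3, f:-3; rest ⊤}   OUT={a:-3, e:-3, f:-3; rest ⊤}
  B6:   IN={a:-3, e:-3, f:-3; rest ⊤}   OUT={a:-3; rest ⊤}
  B7:   IN={a:-3; rest ⊤}   OUT={a:-3; rest ⊤}
  B8:   IN={a:-3; rest ⊤}   OUT={a:-3, c:1; rest ⊤}
  B9:   IN=(all ⊤)   OUT={a:2; rest ⊤}

Merge at B8: IN[B8] = OUT[B7] = {a: -3, b: ⊤, c: ⊤, d: ⊤, e: ⊤, f: ⊤}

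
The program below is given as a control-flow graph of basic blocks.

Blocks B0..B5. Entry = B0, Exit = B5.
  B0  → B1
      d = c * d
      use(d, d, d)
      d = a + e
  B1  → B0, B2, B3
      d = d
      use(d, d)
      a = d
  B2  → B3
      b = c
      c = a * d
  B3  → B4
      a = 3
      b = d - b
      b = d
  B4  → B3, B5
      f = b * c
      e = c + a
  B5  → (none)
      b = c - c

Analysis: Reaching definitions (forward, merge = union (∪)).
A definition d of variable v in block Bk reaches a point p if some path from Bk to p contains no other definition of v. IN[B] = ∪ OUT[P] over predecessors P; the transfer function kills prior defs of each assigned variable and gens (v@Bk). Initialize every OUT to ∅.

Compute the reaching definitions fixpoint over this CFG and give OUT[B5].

Answer: {a@B3, b@B5, c@B2, d@B1, e@B4, f@B4}

Working:
Per-block solution:
  B0:   IN={a@B1, d@B1}   OUT={a@B1, d@B0}
  B1:   IN={a@B1, d@B0}   OUT={a@B1, d@B1}
  B2:   IN={a@B1, d@B1}   OUT={a@B1, b@B2, c@B2, d@B1}
  B3:   IN={a@B1, a@B3, b@B2, b@B3, c@B2, d@B1, e@B4, f@B4}   OUT={a@B3, b@B3, c@B2, d@B1, e@B4, f@B4}
  B4:   IN={a@B3, b@B3, c@B2, d@B1, e@B4, f@B4}   OUT={a@B3, b@B3, c@B2, d@B1, e@B4, f@B4}
  B5:   IN={a@B3, b@B3, c@B2, d@B1, e@B4, f@B4}   OUT={a@B3, b@B5, c@B2, d@B1, e@B4, f@B4}

Merge at B5: IN[B5] = OUT[B4] = {a@B3, b@B3, c@B2, d@B1, e@B4, f@B4}
Applying B5's transfer function to that IN value gives OUT[B5] (row B5 above).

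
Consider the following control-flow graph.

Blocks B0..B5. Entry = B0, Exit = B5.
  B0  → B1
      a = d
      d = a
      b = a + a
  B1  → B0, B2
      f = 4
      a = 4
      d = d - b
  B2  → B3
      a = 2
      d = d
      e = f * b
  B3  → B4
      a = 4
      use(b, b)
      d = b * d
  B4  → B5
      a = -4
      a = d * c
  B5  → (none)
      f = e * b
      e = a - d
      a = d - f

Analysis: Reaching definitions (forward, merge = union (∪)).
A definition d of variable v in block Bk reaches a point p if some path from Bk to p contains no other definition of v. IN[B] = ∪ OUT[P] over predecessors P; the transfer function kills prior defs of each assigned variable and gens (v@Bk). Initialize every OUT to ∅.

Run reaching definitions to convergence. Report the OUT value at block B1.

Per-block solution:
  B0: | IN={a@B1, b@B0, d@B1, f@B1} | OUT={a@B0, b@B0, d@B0, f@B1}
  B1: | IN={a@B0, b@B0, d@B0, f@B1} | OUT={a@B1, b@B0, d@B1, f@B1}
  B2: | IN={a@B1, b@B0, d@B1, f@B1} | OUT={a@B2, b@B0, d@B2, e@B2, f@B1}
  B3: | IN={a@B2, b@B0, d@B2, e@B2, f@B1} | OUT={a@B3, b@B0, d@B3, e@B2, f@B1}
  B4: | IN={a@B3, b@B0, d@B3, e@B2, f@B1} | OUT={a@B4, b@B0, d@B3, e@B2, f@B1}
  B5: | IN={a@B4, b@B0, d@B3, e@B2, f@B1} | OUT={a@B5, b@B0, d@B3, e@B5, f@B5}

Merge at B1: IN[B1] = OUT[B0] = {a@B0, b@B0, d@B0, f@B1}
Applying B1's transfer function to that IN value gives OUT[B1] (row B1 above).

Answer: {a@B1, b@B0, d@B1, f@B1}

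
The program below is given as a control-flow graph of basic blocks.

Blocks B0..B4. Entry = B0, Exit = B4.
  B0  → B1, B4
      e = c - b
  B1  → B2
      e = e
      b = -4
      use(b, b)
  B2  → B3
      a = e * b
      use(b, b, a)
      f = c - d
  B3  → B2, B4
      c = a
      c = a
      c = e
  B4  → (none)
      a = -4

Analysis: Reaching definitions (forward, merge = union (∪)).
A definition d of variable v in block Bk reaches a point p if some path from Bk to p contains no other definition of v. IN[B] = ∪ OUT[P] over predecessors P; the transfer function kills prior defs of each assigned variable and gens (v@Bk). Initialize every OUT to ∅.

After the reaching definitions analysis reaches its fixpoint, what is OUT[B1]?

Fixpoint table:
  B0:   IN={}   OUT={e@B0}
  B1:   IN={e@B0}   OUT={b@B1, e@B1}
  B2:   IN={a@B2, b@B1, c@B3, e@B1, f@B2}   OUT={a@B2, b@B1, c@B3, e@B1, f@B2}
  B3:   IN={a@B2, b@B1, c@B3, e@B1, f@B2}   OUT={a@B2, b@B1, c@B3, e@B1, f@B2}
  B4:   IN={a@B2, b@B1, c@B3, e@B0, e@B1, f@B2}   OUT={a@B4, b@B1, c@B3, e@B0, e@B1, f@B2}

Merge at B1: IN[B1] = OUT[B0] = {e@B0}
Applying B1's transfer function to that IN value gives OUT[B1] (row B1 above).

Answer: {b@B1, e@B1}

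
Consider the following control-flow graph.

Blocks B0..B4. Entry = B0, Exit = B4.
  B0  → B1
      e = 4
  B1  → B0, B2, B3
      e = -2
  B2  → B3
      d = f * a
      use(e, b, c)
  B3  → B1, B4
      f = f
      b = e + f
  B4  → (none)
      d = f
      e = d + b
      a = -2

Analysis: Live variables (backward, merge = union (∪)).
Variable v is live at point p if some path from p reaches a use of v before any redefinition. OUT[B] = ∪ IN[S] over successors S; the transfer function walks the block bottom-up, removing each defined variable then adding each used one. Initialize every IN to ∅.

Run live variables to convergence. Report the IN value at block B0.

Fixpoint table:
  B0: | IN={a, b, c, f} | OUT={a, b, c, f}
  B1: | IN={a, b, c, f} | OUT={a, b, c, e, f}
  B2: | IN={a, b, c, e, f} | OUT={a, c, e, f}
  B3: | IN={a, c, e, f} | OUT={a, b, c, f}
  B4: | IN={b, f} | OUT={}

Merge at B0: OUT[B0] = IN[B1] = {a, b, c, f}
Applying B0's transfer function to that OUT value gives IN[B0] (row B0 above).

Answer: {a, b, c, f}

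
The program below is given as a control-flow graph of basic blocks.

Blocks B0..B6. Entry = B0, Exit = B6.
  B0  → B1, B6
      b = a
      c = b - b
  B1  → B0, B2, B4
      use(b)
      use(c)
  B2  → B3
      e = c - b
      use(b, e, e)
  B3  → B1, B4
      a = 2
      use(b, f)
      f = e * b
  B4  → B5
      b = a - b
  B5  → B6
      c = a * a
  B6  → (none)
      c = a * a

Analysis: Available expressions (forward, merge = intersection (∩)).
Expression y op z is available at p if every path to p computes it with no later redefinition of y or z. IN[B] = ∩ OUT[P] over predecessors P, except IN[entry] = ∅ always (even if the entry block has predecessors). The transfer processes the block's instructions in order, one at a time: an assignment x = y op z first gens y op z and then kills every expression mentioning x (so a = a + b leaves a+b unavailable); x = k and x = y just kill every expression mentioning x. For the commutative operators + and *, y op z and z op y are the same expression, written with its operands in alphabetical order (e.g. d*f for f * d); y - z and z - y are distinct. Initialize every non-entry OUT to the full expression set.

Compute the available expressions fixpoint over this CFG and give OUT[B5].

Answer: {a*a}

Derivation:
Fixpoint table:
  B0:  IN={}  OUT={b-b}
  B1:  IN={b-b}  OUT={b-b}
  B2:  IN={b-b}  OUT={b-b, c-b}
  B3:  IN={b-b, c-b}  OUT={b*e, b-b, c-b}
  B4:  IN={b-b}  OUT={}
  B5:  IN={}  OUT={a*a}
  B6:  IN={}  OUT={a*a}

Merge at B5: IN[B5] = OUT[B4] = {}
Applying B5's transfer function to that IN value gives OUT[B5] (row B5 above).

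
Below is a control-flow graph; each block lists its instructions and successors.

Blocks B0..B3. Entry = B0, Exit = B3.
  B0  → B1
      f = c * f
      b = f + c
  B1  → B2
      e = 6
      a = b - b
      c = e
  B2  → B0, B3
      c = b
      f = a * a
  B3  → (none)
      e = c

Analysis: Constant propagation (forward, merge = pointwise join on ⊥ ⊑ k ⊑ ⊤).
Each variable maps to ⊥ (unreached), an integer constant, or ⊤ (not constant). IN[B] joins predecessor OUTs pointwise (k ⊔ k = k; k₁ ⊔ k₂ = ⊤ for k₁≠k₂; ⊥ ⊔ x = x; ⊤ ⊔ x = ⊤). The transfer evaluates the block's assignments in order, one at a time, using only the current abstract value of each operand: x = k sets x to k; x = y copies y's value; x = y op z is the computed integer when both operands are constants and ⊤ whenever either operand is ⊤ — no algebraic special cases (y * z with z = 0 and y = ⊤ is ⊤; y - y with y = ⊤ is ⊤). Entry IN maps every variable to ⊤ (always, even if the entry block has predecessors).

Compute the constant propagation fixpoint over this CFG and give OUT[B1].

Answer: {a: ⊤, b: ⊤, c: 6, d: ⊤, e: 6, f: ⊤}

Trace:
Converged values:
  B0:  IN=(all ⊤)  OUT=(all ⊤)
  B1:  IN=(all ⊤)  OUT={c:6, e:6; rest ⊤}
  B2:  IN={c:6, e:6; rest ⊤}  OUT={e:6; rest ⊤}
  B3:  IN={e:6; rest ⊤}  OUT=(all ⊤)

Merge at B1: IN[B1] = OUT[B0] = {a: ⊤, b: ⊤, c: ⊤, d: ⊤, e: ⊤, f: ⊤}
Applying B1's transfer function to that IN value gives OUT[B1] (row B1 above).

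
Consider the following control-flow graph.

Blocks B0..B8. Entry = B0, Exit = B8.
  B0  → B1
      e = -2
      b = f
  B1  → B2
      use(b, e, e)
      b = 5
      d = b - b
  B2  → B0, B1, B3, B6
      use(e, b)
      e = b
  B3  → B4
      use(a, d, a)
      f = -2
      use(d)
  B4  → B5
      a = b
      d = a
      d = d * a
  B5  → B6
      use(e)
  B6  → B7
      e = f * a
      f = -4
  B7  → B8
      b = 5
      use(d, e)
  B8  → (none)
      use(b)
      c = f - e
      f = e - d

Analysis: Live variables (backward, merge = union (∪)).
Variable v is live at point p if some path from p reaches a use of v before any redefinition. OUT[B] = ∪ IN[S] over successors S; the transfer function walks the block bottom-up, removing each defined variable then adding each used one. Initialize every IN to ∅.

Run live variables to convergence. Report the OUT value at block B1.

Per-block solution:
  B0:   IN={a, f}   OUT={a, b, e, f}
  B1:   IN={a, b, e, f}   OUT={a, b, d, e, f}
  B2:   IN={a, b, d, e, f}   OUT={a, b, d, e, f}
  B3:   IN={a, b, d, e}   OUT={b, e, f}
  B4:   IN={b, e, f}   OUT={a, d, e, f}
  B5:   IN={a, d, e, f}   OUT={a, d, f}
  B6:   IN={a, d, f}   OUT={d, e, f}
  B7:   IN={d, e, f}   OUT={b, d, e, f}
  B8:   IN={b, d, e, f}   OUT={}

Merge at B1: OUT[B1] = IN[B2] = {a, b, d, e, f}

Answer: {a, b, d, e, f}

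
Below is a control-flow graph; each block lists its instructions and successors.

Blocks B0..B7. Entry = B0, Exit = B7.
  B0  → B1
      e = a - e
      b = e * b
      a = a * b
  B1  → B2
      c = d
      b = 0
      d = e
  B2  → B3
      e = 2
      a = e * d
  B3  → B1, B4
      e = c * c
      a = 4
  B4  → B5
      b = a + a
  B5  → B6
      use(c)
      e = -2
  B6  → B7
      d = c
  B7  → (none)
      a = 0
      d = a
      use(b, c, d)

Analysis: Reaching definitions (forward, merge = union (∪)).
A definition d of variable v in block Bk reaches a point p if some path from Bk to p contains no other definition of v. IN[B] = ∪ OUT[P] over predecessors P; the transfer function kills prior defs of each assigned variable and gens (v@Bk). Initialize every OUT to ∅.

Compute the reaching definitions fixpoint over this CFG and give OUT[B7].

Answer: {a@B7, b@B4, c@B1, d@B7, e@B5}

Trace:
Converged values:
  B0: | IN={} | OUT={a@B0, b@B0, e@B0}
  B1: | IN={a@B0, a@B3, b@B0, b@B1, c@B1, d@B1, e@B0, e@B3} | OUT={a@B0, a@B3, b@B1, c@B1, d@B1, e@B0, e@B3}
  B2: | IN={a@B0, a@B3, b@B1, c@B1, d@B1, e@B0, e@B3} | OUT={a@B2, b@B1, c@B1, d@B1, e@B2}
  B3: | IN={a@B2, b@B1, c@B1, d@B1, e@B2} | OUT={a@B3, b@B1, c@B1, d@B1, e@B3}
  B4: | IN={a@B3, b@B1, c@B1, d@B1, e@B3} | OUT={a@B3, b@B4, c@B1, d@B1, e@B3}
  B5: | IN={a@B3, b@B4, c@B1, d@B1, e@B3} | OUT={a@B3, b@B4, c@B1, d@B1, e@B5}
  B6: | IN={a@B3, b@B4, c@B1, d@B1, e@B5} | OUT={a@B3, b@B4, c@B1, d@B6, e@B5}
  B7: | IN={a@B3, b@B4, c@B1, d@B6, e@B5} | OUT={a@B7, b@B4, c@B1, d@B7, e@B5}

Merge at B7: IN[B7] = OUT[B6] = {a@B3, b@B4, c@B1, d@B6, e@B5}
Applying B7's transfer function to that IN value gives OUT[B7] (row B7 above).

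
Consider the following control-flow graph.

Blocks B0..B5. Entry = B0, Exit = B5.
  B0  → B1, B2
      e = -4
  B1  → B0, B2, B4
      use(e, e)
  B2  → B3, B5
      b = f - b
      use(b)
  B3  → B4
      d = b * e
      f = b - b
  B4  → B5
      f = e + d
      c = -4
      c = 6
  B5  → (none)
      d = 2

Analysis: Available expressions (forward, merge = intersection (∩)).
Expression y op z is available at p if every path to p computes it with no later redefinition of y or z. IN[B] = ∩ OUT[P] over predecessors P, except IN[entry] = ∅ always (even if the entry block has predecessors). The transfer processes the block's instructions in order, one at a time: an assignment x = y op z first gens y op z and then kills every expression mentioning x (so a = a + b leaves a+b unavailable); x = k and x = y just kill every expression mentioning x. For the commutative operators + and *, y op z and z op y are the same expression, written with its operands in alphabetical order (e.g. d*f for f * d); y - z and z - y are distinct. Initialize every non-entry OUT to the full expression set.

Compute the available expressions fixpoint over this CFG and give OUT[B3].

Answer: {b*e, b-b}

Trace:
Converged values:
  B0:   IN={}   OUT={}
  B1:   IN={}   OUT={}
  B2:   IN={}   OUT={}
  B3:   IN={}   OUT={b*e, b-b}
  B4:   IN={}   OUT={d+e}
  B5:   IN={}   OUT={}

Merge at B3: IN[B3] = OUT[B2] = {}
Applying B3's transfer function to that IN value gives OUT[B3] (row B3 above).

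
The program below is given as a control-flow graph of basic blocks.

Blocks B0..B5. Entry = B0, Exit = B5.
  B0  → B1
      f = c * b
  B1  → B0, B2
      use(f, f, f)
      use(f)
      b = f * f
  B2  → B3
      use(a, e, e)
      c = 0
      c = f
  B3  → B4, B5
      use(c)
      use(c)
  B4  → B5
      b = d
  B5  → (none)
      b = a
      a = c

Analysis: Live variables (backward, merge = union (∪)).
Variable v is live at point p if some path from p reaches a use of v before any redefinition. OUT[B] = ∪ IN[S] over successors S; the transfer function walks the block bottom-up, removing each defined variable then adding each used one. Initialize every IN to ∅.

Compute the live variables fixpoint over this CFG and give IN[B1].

Answer: {a, c, d, e, f}

Trace:
Converged values:
  B0:   IN={a, b, c, d, e}   OUT={a, c, d, e, f}
  B1:   IN={a, c, d, e, f}   OUT={a, b, c, d, e, f}
  B2:   IN={a, d, e, f}   OUT={a, c, d}
  B3:   IN={a, c, d}   OUT={a, c, d}
  B4:   IN={a, c, d}   OUT={a, c}
  B5:   IN={a, c}   OUT={}

Merge at B1: OUT[B1] = IN[B0] ⊔ IN[B2] = {a, b, c, d, e, f}
Applying B1's transfer function to that OUT value gives IN[B1] (row B1 above).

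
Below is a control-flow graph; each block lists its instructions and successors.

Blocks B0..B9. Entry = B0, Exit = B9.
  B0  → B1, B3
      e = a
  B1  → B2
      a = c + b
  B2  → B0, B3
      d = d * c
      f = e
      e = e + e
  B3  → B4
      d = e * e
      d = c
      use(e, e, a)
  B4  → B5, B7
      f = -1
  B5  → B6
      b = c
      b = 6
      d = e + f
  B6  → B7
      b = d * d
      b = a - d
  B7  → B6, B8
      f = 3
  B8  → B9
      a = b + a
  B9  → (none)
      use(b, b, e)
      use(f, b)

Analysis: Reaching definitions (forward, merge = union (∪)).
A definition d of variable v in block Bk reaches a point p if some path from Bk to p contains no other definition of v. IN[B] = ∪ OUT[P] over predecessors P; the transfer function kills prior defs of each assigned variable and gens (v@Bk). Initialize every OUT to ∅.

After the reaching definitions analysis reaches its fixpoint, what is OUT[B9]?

Fixpoint table:
  B0: | IN={a@B1, d@B2, e@B2, f@B2} | OUT={a@B1, d@B2, e@B0, f@B2}
  B1: | IN={a@B1, d@B2, e@B0, f@B2} | OUT={a@B1, d@B2, e@B0, f@B2}
  B2: | IN={a@B1, d@B2, e@B0, f@B2} | OUT={a@B1, d@B2, e@B2, f@B2}
  B3: | IN={a@B1, d@B2, e@B0, e@B2, f@B2} | OUT={a@B1, d@B3, e@B0, e@B2, f@B2}
  B4: | IN={a@B1, d@B3, e@B0, e@B2, f@B2} | OUT={a@B1, d@B3, e@B0, e@B2, f@B4}
  B5: | IN={a@B1, d@B3, e@B0, e@B2, f@B4} | OUT={a@B1, b@B5, d@B5, e@B0, e@B2, f@B4}
  B6: | IN={a@B1, b@B5, b@B6, d@B3, d@B5, e@B0, e@B2, f@B4, f@B7} | OUT={a@B1, b@B6, d@B3, d@B5, e@B0, e@B2, f@B4, f@B7}
  B7: | IN={a@B1, b@B6, d@B3, d@B5, e@B0, e@B2, f@B4, f@B7} | OUT={a@B1, b@B6, d@B3, d@B5, e@B0, e@B2, f@B7}
  B8: | IN={a@B1, b@B6, d@B3, d@B5, e@B0, e@B2, f@B7} | OUT={a@B8, b@B6, d@B3, d@B5, e@B0, e@B2, f@B7}
  B9: | IN={a@B8, b@B6, d@B3, d@B5, e@B0, e@B2, f@B7} | OUT={a@B8, b@B6, d@B3, d@B5, e@B0, e@B2, f@B7}

Merge at B9: IN[B9] = OUT[B8] = {a@B8, b@B6, d@B3, d@B5, e@B0, e@B2, f@B7}
Applying B9's transfer function to that IN value gives OUT[B9] (row B9 above).

Answer: {a@B8, b@B6, d@B3, d@B5, e@B0, e@B2, f@B7}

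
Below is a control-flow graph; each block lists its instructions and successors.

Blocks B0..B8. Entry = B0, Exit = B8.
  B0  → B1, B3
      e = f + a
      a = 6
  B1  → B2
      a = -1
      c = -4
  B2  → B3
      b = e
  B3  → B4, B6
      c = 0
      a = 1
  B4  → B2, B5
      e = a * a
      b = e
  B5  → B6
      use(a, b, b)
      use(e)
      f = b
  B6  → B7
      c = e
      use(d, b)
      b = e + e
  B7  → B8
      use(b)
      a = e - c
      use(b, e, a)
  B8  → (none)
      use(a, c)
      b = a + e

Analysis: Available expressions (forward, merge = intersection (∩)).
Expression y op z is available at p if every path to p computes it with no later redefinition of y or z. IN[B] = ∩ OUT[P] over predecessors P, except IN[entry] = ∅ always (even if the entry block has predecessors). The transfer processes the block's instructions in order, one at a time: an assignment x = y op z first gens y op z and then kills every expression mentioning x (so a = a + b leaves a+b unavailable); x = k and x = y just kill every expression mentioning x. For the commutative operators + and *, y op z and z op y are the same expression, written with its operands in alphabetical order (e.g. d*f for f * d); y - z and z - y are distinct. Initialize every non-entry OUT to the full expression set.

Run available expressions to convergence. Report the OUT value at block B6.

Fixpoint table:
  B0:   IN={}   OUT={}
  B1:   IN={}   OUT={}
  B2:   IN={}   OUT={}
  B3:   IN={}   OUT={}
  B4:   IN={}   OUT={a*a}
  B5:   IN={a*a}   OUT={a*a}
  B6:   IN={}   OUT={e+e}
  B7:   IN={e+e}   OUT={e+e, e-c}
  B8:   IN={e+e, e-c}   OUT={a+e, e+e, e-c}

Merge at B6: IN[B6] = OUT[B3] ∩ OUT[B5] = {}
Applying B6's transfer function to that IN value gives OUT[B6] (row B6 above).

Answer: {e+e}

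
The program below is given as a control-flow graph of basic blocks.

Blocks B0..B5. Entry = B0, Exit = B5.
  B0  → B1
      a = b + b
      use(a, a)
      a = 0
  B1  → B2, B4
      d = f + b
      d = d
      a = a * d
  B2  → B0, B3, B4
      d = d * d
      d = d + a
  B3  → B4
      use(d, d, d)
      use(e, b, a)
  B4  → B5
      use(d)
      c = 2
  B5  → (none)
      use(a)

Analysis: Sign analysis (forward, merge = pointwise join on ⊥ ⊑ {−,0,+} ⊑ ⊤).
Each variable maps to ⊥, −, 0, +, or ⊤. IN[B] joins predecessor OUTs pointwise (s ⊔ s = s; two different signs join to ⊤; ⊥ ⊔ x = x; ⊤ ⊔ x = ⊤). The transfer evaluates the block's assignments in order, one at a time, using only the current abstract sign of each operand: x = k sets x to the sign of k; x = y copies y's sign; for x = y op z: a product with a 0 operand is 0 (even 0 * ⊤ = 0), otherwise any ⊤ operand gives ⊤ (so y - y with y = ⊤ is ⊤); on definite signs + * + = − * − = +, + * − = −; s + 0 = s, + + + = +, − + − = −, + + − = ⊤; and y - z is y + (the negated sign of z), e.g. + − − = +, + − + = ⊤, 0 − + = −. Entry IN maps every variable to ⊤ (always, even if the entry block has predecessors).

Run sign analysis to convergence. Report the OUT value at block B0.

Fixpoint table:
  B0:  IN=(all ⊤)  OUT={a:0; rest ⊤}
  B1:  IN={a:0; rest ⊤}  OUT={a:0; rest ⊤}
  B2:  IN={a:0; rest ⊤}  OUT={a:0; rest ⊤}
  B3:  IN={a:0; rest ⊤}  OUT={a:0; rest ⊤}
  B4:  IN={a:0; rest ⊤}  OUT={a:0, c:+; rest ⊤}
  B5:  IN={a:0, c:+; rest ⊤}  OUT={a:0, c:+; rest ⊤}

Merge at B0 (entry node, so the boundary value (all ⊤) is joined with the incoming edge(s)): IN[B0] = (all ⊤) ⊔ OUT[B2] = {a: ⊤, b: ⊤, c: ⊤, d: ⊤, e: ⊤, f: ⊤}
Applying B0's transfer function to that IN value gives OUT[B0] (row B0 above).

Answer: {a: 0, b: ⊤, c: ⊤, d: ⊤, e: ⊤, f: ⊤}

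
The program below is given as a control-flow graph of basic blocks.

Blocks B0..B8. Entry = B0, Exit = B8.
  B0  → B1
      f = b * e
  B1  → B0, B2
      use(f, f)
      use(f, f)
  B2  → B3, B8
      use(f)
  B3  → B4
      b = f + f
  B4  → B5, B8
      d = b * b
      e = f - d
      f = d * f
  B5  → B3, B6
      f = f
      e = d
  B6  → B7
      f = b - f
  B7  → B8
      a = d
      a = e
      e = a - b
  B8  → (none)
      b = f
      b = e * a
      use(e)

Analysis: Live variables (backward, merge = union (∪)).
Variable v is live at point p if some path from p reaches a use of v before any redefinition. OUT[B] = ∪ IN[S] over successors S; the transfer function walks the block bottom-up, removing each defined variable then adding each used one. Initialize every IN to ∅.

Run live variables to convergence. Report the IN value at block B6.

Answer: {b, d, e, f}

Working:
Converged values:
  B0: | IN={a, b, e} | OUT={a, b, e, f}
  B1: | IN={a, b, e, f} | OUT={a, b, e, f}
  B2: | IN={a, e, f} | OUT={a, e, f}
  B3: | IN={a, f} | OUT={a, b, f}
  B4: | IN={a, b, f} | OUT={a, b, d, e, f}
  B5: | IN={a, b, d, f} | OUT={a, b, d, e, f}
  B6: | IN={b, d, e, f} | OUT={b, d, e, f}
  B7: | IN={b, d, e, f} | OUT={a, e, f}
  B8: | IN={a, e, f} | OUT={}

Merge at B6: OUT[B6] = IN[B7] = {b, d, e, f}
Applying B6's transfer function to that OUT value gives IN[B6] (row B6 above).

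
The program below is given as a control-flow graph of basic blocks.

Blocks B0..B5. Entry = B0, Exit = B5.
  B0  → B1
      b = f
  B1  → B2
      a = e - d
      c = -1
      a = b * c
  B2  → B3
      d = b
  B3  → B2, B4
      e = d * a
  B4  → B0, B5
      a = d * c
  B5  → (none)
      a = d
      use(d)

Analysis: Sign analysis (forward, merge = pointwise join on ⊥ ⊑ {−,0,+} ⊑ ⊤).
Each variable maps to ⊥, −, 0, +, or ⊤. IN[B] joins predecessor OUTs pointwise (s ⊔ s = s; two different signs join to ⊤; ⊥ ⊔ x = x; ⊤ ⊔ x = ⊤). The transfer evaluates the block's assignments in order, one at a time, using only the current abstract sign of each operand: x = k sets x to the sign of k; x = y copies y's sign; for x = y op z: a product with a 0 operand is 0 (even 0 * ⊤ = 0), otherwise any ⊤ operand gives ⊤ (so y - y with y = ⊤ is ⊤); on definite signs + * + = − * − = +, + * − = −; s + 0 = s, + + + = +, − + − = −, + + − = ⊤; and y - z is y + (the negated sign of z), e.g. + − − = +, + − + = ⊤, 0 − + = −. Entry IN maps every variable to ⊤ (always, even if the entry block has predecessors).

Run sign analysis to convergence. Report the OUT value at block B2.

Answer: {a: ⊤, b: ⊤, c: -, d: ⊤, e: ⊤, f: ⊤}

Working:
Converged values:
  B0:   IN=(all ⊤)   OUT=(all ⊤)
  B1:   IN=(all ⊤)   OUT={c:-; rest ⊤}
  B2:   IN={c:-; rest ⊤}   OUT={c:-; rest ⊤}
  B3:   IN={c:-; rest ⊤}   OUT={c:-; rest ⊤}
  B4:   IN={c:-; rest ⊤}   OUT={c:-; rest ⊤}
  B5:   IN={c:-; rest ⊤}   OUT={c:-; rest ⊤}

Merge at B2: IN[B2] = OUT[B1] ⊔ OUT[B3] = {a: ⊤, b: ⊤, c: -, d: ⊤, e: ⊤, f: ⊤}
Applying B2's transfer function to that IN value gives OUT[B2] (row B2 above).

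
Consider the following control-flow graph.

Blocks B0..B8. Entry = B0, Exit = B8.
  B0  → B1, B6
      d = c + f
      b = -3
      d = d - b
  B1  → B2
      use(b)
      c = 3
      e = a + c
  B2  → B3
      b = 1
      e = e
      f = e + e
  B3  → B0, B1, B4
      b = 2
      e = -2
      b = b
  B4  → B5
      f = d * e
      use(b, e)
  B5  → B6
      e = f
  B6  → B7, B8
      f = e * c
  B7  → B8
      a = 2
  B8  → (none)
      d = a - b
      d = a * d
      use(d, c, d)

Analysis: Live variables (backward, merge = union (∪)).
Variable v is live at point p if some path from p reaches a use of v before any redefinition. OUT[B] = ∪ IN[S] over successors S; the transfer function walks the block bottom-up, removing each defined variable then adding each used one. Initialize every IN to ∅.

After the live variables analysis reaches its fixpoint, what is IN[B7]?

Per-block solution:
  B0:   IN={a, c, e, f}   OUT={a, b, c, d, e}
  B1:   IN={a, b, d}   OUT={a, c, d, e}
  B2:   IN={a, c, d, e}   OUT={a, c, d, f}
  B3:   IN={a, c, d, f}   OUT={a, b, c, d, e, f}
  B4:   IN={a, b, c, d, e}   OUT={a, b, c, f}
  B5:   IN={a, b, c, f}   OUT={a, b, c, e}
  B6:   IN={a, b, c, e}   OUT={a, b, c}
  B7:   IN={b, c}   OUT={a, b, c}
  B8:   IN={a, b, c}   OUT={}

Merge at B7: OUT[B7] = IN[B8] = {a, b, c}
Applying B7's transfer function to that OUT value gives IN[B7] (row B7 above).

Answer: {b, c}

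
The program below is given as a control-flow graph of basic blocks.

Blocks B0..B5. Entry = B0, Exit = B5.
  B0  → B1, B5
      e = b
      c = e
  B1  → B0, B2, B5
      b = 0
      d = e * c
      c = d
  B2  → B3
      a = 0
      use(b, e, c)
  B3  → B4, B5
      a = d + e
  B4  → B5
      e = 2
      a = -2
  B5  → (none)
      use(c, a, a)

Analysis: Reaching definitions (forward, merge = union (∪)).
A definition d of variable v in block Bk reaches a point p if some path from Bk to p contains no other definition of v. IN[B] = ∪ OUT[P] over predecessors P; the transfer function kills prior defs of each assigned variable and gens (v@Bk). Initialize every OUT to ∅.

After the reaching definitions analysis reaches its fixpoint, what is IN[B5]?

Per-block solution:
  B0:   IN={b@B1, c@B1, d@B1, e@B0}   OUT={b@B1, c@B0, d@B1, e@B0}
  B1:   IN={b@B1, c@B0, d@B1, e@B0}   OUT={b@B1, c@B1, d@B1, e@B0}
  B2:   IN={b@B1, c@B1, d@B1, e@B0}   OUT={a@B2, b@B1, c@B1, d@B1, e@B0}
  B3:   IN={a@B2, b@B1, c@B1, d@B1, e@B0}   OUT={a@B3, b@B1, c@B1, d@B1, e@B0}
  B4:   IN={a@B3, b@B1, c@B1, d@B1, e@B0}   OUT={a@B4, b@B1, c@B1, d@B1, e@B4}
  B5:   IN={a@B3, a@B4, b@B1, c@B0, c@B1, d@B1, e@B0, e@B4}   OUT={a@B3, a@B4, b@B1, c@B0, c@B1, d@B1, e@B0, e@B4}

Merge at B5: IN[B5] = OUT[B0] ⊔ OUT[B1] ⊔ OUT[B3] ⊔ OUT[B4] = {a@B3, a@B4, b@B1, c@B0, c@B1, d@B1, e@B0, e@B4}

Answer: {a@B3, a@B4, b@B1, c@B0, c@B1, d@B1, e@B0, e@B4}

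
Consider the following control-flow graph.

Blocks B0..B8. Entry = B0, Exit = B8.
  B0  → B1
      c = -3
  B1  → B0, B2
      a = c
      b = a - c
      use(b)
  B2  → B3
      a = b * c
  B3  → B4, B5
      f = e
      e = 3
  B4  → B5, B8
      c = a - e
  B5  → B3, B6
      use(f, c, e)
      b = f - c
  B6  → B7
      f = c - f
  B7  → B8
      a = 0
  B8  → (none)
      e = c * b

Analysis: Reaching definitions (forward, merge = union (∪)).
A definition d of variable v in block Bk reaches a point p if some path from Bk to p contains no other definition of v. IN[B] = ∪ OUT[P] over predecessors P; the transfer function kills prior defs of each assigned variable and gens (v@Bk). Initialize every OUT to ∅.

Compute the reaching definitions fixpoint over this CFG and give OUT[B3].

Per-block solution:
  B0:   IN={a@B1, b@B1, c@B0}   OUT={a@B1, b@B1, c@B0}
  B1:   IN={a@B1, b@B1, c@B0}   OUT={a@B1, b@B1, c@B0}
  B2:   IN={a@B1, b@B1, c@B0}   OUT={a@B2, b@B1, c@B0}
  B3:   IN={a@B2, b@B1, b@B5, c@B0, c@B4, e@B3, f@B3}   OUT={a@B2, b@B1, b@B5, c@B0, c@B4, e@B3, f@B3}
  B4:   IN={a@B2, b@B1, b@B5, c@B0, c@B4, e@B3, f@B3}   OUT={a@B2, b@B1, b@B5, c@B4, e@B3, f@B3}
  B5:   IN={a@B2, b@B1, b@B5, c@B0, c@B4, e@B3, f@B3}   OUT={a@B2, b@B5, c@B0, c@B4, e@B3, f@B3}
  B6:   IN={a@B2, b@B5, c@B0, c@B4, e@B3, f@B3}   OUT={a@B2, b@B5, c@B0, c@B4, e@B3, f@B6}
  B7:   IN={a@B2, b@B5, c@B0, c@B4, e@B3, f@B6}   OUT={a@B7, b@B5, c@B0, c@B4, e@B3, f@B6}
  B8:   IN={a@B2, a@B7, b@B1, b@B5, c@B0, c@B4, e@B3, f@B3, f@B6}   OUT={a@B2, a@B7, b@B1, b@B5, c@B0, c@B4, e@B8, f@B3, f@B6}

Merge at B3: IN[B3] = OUT[B2] ⊔ OUT[B5] = {a@B2, b@B1, b@B5, c@B0, c@B4, e@B3, f@B3}
Applying B3's transfer function to that IN value gives OUT[B3] (row B3 above).

Answer: {a@B2, b@B1, b@B5, c@B0, c@B4, e@B3, f@B3}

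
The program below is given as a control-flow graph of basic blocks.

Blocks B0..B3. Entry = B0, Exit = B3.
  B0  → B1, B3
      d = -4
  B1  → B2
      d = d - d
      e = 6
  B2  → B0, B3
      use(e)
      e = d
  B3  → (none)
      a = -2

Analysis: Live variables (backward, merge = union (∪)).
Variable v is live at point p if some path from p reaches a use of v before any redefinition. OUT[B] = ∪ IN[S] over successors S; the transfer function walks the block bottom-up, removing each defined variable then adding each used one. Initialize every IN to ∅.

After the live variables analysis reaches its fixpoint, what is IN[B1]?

Converged values:
  B0: | IN={} | OUT={d}
  B1: | IN={d} | OUT={d, e}
  B2: | IN={d, e} | OUT={}
  B3: | IN={} | OUT={}

Merge at B1: OUT[B1] = IN[B2] = {d, e}
Applying B1's transfer function to that OUT value gives IN[B1] (row B1 above).

Answer: {d}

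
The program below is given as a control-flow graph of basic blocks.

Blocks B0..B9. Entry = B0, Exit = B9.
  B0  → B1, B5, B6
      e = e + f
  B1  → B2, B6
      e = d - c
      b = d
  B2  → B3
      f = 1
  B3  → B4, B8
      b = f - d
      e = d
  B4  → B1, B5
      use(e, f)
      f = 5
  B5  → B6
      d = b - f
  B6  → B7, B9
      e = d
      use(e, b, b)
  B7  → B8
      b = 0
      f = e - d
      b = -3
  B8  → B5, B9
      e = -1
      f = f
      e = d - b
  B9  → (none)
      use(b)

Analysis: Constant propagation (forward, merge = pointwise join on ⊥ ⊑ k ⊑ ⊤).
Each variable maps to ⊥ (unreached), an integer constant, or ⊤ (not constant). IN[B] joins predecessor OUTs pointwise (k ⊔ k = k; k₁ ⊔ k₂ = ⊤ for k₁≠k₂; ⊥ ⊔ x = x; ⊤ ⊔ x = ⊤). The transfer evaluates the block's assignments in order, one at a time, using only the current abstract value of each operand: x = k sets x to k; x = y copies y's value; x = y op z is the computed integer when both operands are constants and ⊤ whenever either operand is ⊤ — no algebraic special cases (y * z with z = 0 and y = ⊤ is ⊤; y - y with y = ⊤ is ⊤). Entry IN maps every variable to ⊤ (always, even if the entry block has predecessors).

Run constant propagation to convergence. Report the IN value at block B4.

Answer: {a: ⊤, b: ⊤, c: ⊤, d: ⊤, e: ⊤, f: 1}

Working:
Fixpoint table:
  B0:  IN=(all ⊤)  OUT=(all ⊤)
  B1:  IN=(all ⊤)  OUT=(all ⊤)
  B2:  IN=(all ⊤)  OUT={f:1; rest ⊤}
  B3:  IN={f:1; rest ⊤}  OUT={f:1; rest ⊤}
  B4:  IN={f:1; rest ⊤}  OUT={f:5; rest ⊤}
  B5:  IN=(all ⊤)  OUT=(all ⊤)
  B6:  IN=(all ⊤)  OUT=(all ⊤)
  B7:  IN=(all ⊤)  OUT={b:-3; rest ⊤}
  B8:  IN=(all ⊤)  OUT=(all ⊤)
  B9:  IN=(all ⊤)  OUT=(all ⊤)

Merge at B4: IN[B4] = OUT[B3] = {a: ⊤, b: ⊤, c: ⊤, d: ⊤, e: ⊤, f: 1}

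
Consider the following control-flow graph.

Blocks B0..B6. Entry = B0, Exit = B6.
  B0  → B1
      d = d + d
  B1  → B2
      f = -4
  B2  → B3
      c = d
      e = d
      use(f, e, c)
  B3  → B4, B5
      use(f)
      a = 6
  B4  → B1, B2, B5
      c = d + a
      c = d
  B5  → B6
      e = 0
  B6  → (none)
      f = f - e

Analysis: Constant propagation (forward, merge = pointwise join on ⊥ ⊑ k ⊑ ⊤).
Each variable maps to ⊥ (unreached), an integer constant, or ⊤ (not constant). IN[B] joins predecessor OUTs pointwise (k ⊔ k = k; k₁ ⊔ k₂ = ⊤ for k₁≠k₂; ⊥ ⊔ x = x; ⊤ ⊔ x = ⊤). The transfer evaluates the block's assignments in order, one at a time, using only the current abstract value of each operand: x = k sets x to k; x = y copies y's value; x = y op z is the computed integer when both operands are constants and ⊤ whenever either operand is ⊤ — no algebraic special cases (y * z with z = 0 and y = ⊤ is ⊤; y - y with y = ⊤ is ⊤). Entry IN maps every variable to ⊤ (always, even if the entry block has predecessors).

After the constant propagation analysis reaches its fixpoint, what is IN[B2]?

Answer: {a: ⊤, b: ⊤, c: ⊤, d: ⊤, e: ⊤, f: -4}

Working:
Fixpoint table:
  B0: | IN=(all ⊤) | OUT=(all ⊤)
  B1: | IN=(all ⊤) | OUT={f:-4; rest ⊤}
  B2: | IN={f:-4; rest ⊤} | OUT={f:-4; rest ⊤}
  B3: | IN={f:-4; rest ⊤} | OUT={a:6, f:-4; rest ⊤}
  B4: | IN={a:6, f:-4; rest ⊤} | OUT={a:6, f:-4; rest ⊤}
  B5: | IN={a:6, f:-4; rest ⊤} | OUT={a:6, e:0, f:-4; rest ⊤}
  B6: | IN={a:6, e:0, f:-4; rest ⊤} | OUT={a:6, e:0, f:-4; rest ⊤}

Merge at B2: IN[B2] = OUT[B1] ⊔ OUT[B4] = {a: ⊤, b: ⊤, c: ⊤, d: ⊤, e: ⊤, f: -4}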